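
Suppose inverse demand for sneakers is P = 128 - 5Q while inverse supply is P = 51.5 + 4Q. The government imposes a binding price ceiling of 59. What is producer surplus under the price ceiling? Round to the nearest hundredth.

7.03

Without the control, 128 - 5Q = 51.5 + 4Q so Q* = 8.5 and P* = 85.5.
At the ceiling price 59, quantity supplied is (59 - 51.5)/4 = 1.875; supply is the short side, so Q = 1.875 trades at P = 59.
PS is the triangle above supply below 59: (1/2)(1.875)(59 - 51.5) = 7.0312.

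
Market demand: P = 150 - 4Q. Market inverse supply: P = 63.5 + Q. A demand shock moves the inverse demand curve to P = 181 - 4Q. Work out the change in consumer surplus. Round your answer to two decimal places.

Initial equilibrium: Q_0 = 17.3, P_0 = 80.8; CS_0 = (1/2)(17.3)(69.2) = 598.58, PS_0 = (1/2)(17.3)(17.3) = 149.645.
New equilibrium: 181 - 4Q = 63.5 + Q gives Q_1 = 23.5, P_1 = 87; CS_1 = 1104.5, PS_1 = 276.125.
Change in consumer surplus = 1104.5 - 598.58 = 505.92.

505.92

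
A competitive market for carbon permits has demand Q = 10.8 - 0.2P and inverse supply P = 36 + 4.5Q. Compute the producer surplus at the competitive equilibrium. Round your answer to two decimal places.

8.08

Rewriting demand in inverse form: P = 54 - 5Q.
Set 54 - 5Q = 36 + 4.5Q, which gives 18 = 9.5Q, so Q* = 1.8947 and P* = 54 - 5(1.8947) = 44.5263.
The supply curve's price intercept is 36, so PS = (1/2)(Q*)(P* - 36) = (1/2)(1.8947)(8.5263) = 8.0776.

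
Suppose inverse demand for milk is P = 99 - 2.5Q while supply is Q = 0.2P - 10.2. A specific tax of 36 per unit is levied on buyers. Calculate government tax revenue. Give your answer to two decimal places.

Rewriting supply in inverse form: P = 51 + 5Q.
Without the tax, 99 - 2.5Q = 51 + 5Q so Q* = 6.4 and P* = 83.
With the tax, buyers' net willingness to pay falls by 36: (99 - 36) - 2.5Q = 51 + 5Q, so Q_t = 1.6. Buyers pay P_b = 95; sellers receive P_s = P_b - 36 = 59.
Revenue is the tax times quantity traded: 36 x 1.6 = 57.6.

57.60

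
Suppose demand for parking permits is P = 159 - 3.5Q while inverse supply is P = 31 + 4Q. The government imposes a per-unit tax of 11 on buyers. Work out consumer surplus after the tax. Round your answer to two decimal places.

425.88

Pre-tax equilibrium: 159 - 3.5Q = 31 + 4Q gives Q* = 17.0667, P* = 99.2667.
With the tax, buyers' net willingness to pay falls by 11: (159 - 11) - 3.5Q = 31 + 4Q, so Q_t = 15.6. Buyers pay P_b = 104.4; sellers receive P_s = P_b - 11 = 93.4.
Consumer surplus is the triangle under demand above P_b: (1/2)(15.6)(159 - 104.4) = 425.88.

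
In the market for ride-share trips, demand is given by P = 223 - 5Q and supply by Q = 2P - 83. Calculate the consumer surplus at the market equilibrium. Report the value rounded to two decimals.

Rewriting supply in inverse form: P = 41.5 + 0.5Q.
Setting demand equal to supply, 181.5 = 5.5Q, so Q* = 33 and P* = 58.
The demand choke price is 223, so CS = (1/2)(Q*)(223 - P*) = (1/2)(33)(165) = 2722.5.

2722.50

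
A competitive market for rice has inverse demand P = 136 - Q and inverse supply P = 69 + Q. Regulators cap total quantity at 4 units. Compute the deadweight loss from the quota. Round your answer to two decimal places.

Without the quota, 136 - Q = 69 + Q gives Q* = 33.5.
At Q = 4 the demand price is 136 - (4) = 132 and the supply price is 69 + (4) = 73.
DWL = (1/2)(gap between curves at 4) x (Q* - 4) = (1/2)(59)(29.5) = 870.25.

870.25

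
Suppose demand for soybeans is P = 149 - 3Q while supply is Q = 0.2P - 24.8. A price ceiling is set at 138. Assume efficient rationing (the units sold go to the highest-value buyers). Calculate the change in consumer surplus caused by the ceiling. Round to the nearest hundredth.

Rewriting supply in inverse form: P = 124 + 5Q.
Without the control, 149 - 3Q = 124 + 5Q so Q* = 3.125 and P* = 139.625.
At P = 138, sellers supply (138 - 124)/5 = 2.8 while buyers want more, so the quantity traded is 2.8 at price 138.
CS goes from (1/2)(3.125)(9.375) = 14.6484 to 19.04 (computed as (149 - 138)(2.8) - (1/2)(3)(2.8)^2), a change of 4.3916.

4.39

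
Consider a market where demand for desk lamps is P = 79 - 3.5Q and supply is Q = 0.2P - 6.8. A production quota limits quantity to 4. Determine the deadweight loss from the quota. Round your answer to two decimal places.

Rewriting supply in inverse form: P = 34 + 5Q.
Unrestricted equilibrium: Q* = (79 - 34)/(3.5 + 5) = 5.2941.
At Q = 4 the demand price is 79 - 3.5(4) = 65 and the supply price is 34 + 5(4) = 54.
DWL = (1/2)(gap between curves at 4) x (Q* - 4) = (1/2)(11)(1.2941) = 7.1176.

7.12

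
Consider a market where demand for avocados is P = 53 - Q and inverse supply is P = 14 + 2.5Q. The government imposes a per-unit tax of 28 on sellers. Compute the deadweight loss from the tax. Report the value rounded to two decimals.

112.00

Pre-tax equilibrium: 53 - Q = 14 + 2.5Q gives Q* = 11.1429, P* = 41.8571.
A tax on sellers shifts supply up by 28: 53 - Q = 14 + 2.5Q + 28, so Q_t = 3.1429. Buyers pay P_b = 49.8571; sellers receive P_s = P_b - 28 = 21.8571.
The welfare triangle lost has base Q* - Q_t = 8 and height t = 28, so DWL = (1/2)(8)(28) = 112.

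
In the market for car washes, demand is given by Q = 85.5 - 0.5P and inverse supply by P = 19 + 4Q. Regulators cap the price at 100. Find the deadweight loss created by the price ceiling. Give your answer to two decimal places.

77.52

Rewriting demand in inverse form: P = 171 - 2Q.
Without the control, 171 - 2Q = 19 + 4Q so Q* = 25.3333 and P* = 120.3333.
At the ceiling price 100, quantity supplied is (100 - 19)/4 = 20.25; supply is the short side, so Q = 20.25 trades at P = 100.
At Q = 20.25 the demand price is 130.5 and the supply price is 100. Deadweight loss is the triangle between the curves from 20.25 to 25.3333: (1/2)(130.5 - 100)(25.3333 - 20.25) = 77.5208.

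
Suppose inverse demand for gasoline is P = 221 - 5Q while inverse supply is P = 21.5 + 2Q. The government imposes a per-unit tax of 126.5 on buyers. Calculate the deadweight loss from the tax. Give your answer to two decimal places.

Pre-tax equilibrium: 221 - 5Q = 21.5 + 2Q gives Q* = 28.5, P* = 78.5.
A tax on buyers shifts demand down by 126.5: (221 - 126.5) - 5Q = 21.5 + 2Q, so Q_t = 10.4286. Buyers pay P_b = 168.8571; sellers receive P_s = P_b - 126.5 = 42.3571.
The welfare triangle lost has base Q* - Q_t = 18.0714 and height t = 126.5, so DWL = (1/2)(18.0714)(126.5) = 1143.0179.

1143.02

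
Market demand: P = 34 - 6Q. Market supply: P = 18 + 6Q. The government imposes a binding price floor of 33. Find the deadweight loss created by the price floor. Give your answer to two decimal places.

Free-market equilibrium: 34 - 6Q = 18 + 6Q gives Q* = 1.3333, P* = 26.
At P = 33, buyers demand (34 - 33)/6 = 0.1667 while sellers would supply more, so the quantity traded is 0.1667 at price 33.
At Q = 0.1667 the demand price is 33 and the supply price is 19. Deadweight loss is the triangle between the curves from 0.1667 to 1.3333: (1/2)(33 - 19)(1.3333 - 0.1667) = 8.1667.

8.17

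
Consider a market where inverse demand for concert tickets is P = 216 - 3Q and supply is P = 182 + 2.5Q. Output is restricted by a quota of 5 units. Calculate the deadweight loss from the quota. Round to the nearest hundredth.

Unrestricted equilibrium: Q* = (216 - 182)/(3 + 2.5) = 6.1818.
At Q = 5 the demand price is 216 - 3(5) = 201 and the supply price is 182 + 2.5(5) = 194.5.
DWL = (1/2)(gap between curves at 5) x (Q* - 5) = (1/2)(6.5)(1.1818) = 3.8409.

3.84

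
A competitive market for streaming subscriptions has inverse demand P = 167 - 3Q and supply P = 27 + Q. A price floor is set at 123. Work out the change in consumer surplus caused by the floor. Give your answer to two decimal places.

-1514.83

Free-market equilibrium: 167 - 3Q = 27 + Q gives Q* = 35, P* = 62.
At the floor price 123, quantity demanded is (167 - 123)/3 = 14.6667; demand is the short side, so Q = 14.6667 trades at P = 123.
CS goes from (1/2)(35)(105) = 1837.5 to 322.6667 (computed as (167 - 123)(14.6667) - (1/2)(3)(14.6667)^2), a change of -1514.8333.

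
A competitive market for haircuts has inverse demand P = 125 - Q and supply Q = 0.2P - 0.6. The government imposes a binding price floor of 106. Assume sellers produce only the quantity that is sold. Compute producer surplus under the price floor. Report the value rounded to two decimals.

1054.50

Rewriting supply in inverse form: P = 3 + 5Q.
Without the control, 125 - Q = 3 + 5Q so Q* = 20.3333 and P* = 104.6667.
At P = 106, buyers demand (125 - 106)/1 = 19 while sellers would supply more, so the quantity traded is 19 at price 106.
The supply price at Q = 19 is 98. PS is the trapezoid between 106 and supply over [0, 19]: (1/2)[(106 - 3) + (106 - 98)](19) = 1054.5.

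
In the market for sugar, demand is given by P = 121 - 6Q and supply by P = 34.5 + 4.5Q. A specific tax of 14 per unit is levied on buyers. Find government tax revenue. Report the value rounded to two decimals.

Without the tax, 121 - 6Q = 34.5 + 4.5Q so Q* = 8.2381 and P* = 71.5714.
A tax on buyers shifts demand down by 14: (121 - 14) - 6Q = 34.5 + 4.5Q, so Q_t = 6.9048. Buyers pay P_b = 79.5714; sellers receive P_s = P_b - 14 = 65.5714.
Revenue is the tax times quantity traded: 14 x 6.9048 = 96.6667.

96.67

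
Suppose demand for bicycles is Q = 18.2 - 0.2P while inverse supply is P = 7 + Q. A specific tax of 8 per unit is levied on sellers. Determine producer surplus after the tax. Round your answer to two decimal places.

Rewriting demand in inverse form: P = 91 - 5Q.
Pre-tax equilibrium: 91 - 5Q = 7 + Q gives Q* = 14, P* = 21.
A tax on sellers shifts supply up by 8: 91 - 5Q = 7 + Q + 8, so Q_t = 12.6667. Buyers pay P_b = 27.6667; sellers receive P_s = P_b - 8 = 19.6667.
PS = (1/2)(Q_t)(P_s - 7) = (1/2)(12.6667)(12.6667) = 80.2222.

80.22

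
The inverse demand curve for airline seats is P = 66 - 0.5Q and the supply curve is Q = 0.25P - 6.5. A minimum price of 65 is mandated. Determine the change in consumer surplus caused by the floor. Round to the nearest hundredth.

Rewriting supply in inverse form: P = 26 + 4Q.
Without the control, 66 - 0.5Q = 26 + 4Q so Q* = 8.8889 and P* = 61.5556.
At the floor price 65, quantity demanded is (66 - 65)/0.5 = 2; demand is the short side, so Q = 2 trades at P = 65.
CS goes from (1/2)(8.8889)(4.4444) = 19.7531 to 1 (computed as (66 - 65)(2) - (1/2)(0.5)(2)^2), a change of -18.7531.

-18.75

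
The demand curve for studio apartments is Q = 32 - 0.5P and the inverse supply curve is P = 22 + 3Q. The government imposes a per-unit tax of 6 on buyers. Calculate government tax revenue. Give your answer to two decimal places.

43.20

Rewriting demand in inverse form: P = 64 - 2Q.
Without the tax, 64 - 2Q = 22 + 3Q so Q* = 8.4 and P* = 47.2.
A tax on buyers shifts demand down by 6: (64 - 6) - 2Q = 22 + 3Q, so Q_t = 7.2. Buyers pay P_b = 49.6; sellers receive P_s = P_b - 6 = 43.6.
Tax revenue = t x Q_t = 6 x 7.2 = 43.2.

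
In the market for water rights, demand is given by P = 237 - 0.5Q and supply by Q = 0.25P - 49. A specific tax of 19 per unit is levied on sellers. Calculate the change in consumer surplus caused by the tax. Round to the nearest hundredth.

Rewriting supply in inverse form: P = 196 + 4Q.
Without the tax, 237 - 0.5Q = 196 + 4Q so Q* = 9.1111 and P* = 232.4444.
A tax on sellers shifts supply up by 19: 237 - 0.5Q = 196 + 4Q + 19, so Q_t = 4.8889. Buyers pay P_b = 234.5556; sellers receive P_s = P_b - 19 = 215.5556.
Consumers lose the trapezoid between P* and P_b out to Q_t plus the triangle from Q_t to Q*: change in CS = 5.9753 - 20.7531 = -14.7778.

-14.78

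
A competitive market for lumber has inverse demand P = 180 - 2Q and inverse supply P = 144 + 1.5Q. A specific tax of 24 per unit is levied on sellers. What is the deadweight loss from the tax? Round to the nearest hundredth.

82.29

Without the tax, 180 - 2Q = 144 + 1.5Q so Q* = 10.2857 and P* = 159.4286.
A tax on sellers shifts supply up by 24: 180 - 2Q = 144 + 1.5Q + 24, so Q_t = 3.4286. Buyers pay P_b = 173.1429; sellers receive P_s = P_b - 24 = 149.1429.
The welfare triangle lost has base Q* - Q_t = 6.8571 and height t = 24, so DWL = (1/2)(6.8571)(24) = 82.2857.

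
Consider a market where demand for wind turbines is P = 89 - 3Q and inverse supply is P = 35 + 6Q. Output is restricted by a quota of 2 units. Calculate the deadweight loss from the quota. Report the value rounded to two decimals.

72.00

Without the quota, 89 - 3Q = 35 + 6Q gives Q* = 6.
At Q = 2 the demand price is 89 - 3(2) = 83 and the supply price is 35 + 6(2) = 47.
DWL = (1/2)(gap between curves at 2) x (Q* - 2) = (1/2)(36)(4) = 72.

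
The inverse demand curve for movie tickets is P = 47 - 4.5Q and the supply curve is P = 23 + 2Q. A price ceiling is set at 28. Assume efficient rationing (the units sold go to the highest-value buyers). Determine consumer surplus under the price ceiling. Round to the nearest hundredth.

33.44

Without the control, 47 - 4.5Q = 23 + 2Q so Q* = 3.6923 and P* = 30.3846.
At P = 28, sellers supply (28 - 23)/2 = 2.5 while buyers want more, so the quantity traded is 2.5 at price 28.
The demand price at Q = 2.5 is 35.75. CS is the trapezoid between demand and 28 over [0, 2.5]: (1/2)[(47 - 28) + (35.75 - 28)](2.5) = 33.4375.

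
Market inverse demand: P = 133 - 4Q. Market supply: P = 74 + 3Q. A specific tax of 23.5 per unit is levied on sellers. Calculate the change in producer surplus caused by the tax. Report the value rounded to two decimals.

-67.98

Pre-tax equilibrium: 133 - 4Q = 74 + 3Q gives Q* = 8.4286, P* = 99.2857.
With the tax, sellers need 23.5 more per unit: 133 - 4Q = 74 + 3Q + 23.5, so Q_t = 5.0714. Buyers pay P_b = 112.7143; sellers receive P_s = P_b - 23.5 = 89.2143.
PS falls from (1/2)(8.4286)(25.2857) = 106.5612 to (1/2)(5.0714)(15.2143) = 38.5791, a change of -67.9821.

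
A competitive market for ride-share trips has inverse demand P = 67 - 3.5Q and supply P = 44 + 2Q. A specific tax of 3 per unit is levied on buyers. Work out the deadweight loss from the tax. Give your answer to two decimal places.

0.82

Without the tax, 67 - 3.5Q = 44 + 2Q so Q* = 4.1818 and P* = 52.3636.
With the tax, buyers' net willingness to pay falls by 3: (67 - 3) - 3.5Q = 44 + 2Q, so Q_t = 3.6364. Buyers pay P_b = 54.2727; sellers receive P_s = P_b - 3 = 51.2727.
The welfare triangle lost has base Q* - Q_t = 0.5455 and height t = 3, so DWL = (1/2)(0.5455)(3) = 0.8182.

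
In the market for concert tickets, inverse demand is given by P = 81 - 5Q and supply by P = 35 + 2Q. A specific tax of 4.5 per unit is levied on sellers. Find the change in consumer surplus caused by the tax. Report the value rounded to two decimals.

Pre-tax equilibrium: 81 - 5Q = 35 + 2Q gives Q* = 6.5714, P* = 48.1429.
With the tax, sellers need 4.5 more per unit: 81 - 5Q = 35 + 2Q + 4.5, so Q_t = 5.9286. Buyers pay P_b = 51.3571; sellers receive P_s = P_b - 4.5 = 46.8571.
Consumers lose the trapezoid between P* and P_b out to Q_t plus the triangle from Q_t to Q*: change in CS = 87.8699 - 107.9592 = -20.0893.

-20.09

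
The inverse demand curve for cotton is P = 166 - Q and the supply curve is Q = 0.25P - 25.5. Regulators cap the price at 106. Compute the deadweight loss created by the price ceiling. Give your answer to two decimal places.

348.10

Rewriting supply in inverse form: P = 102 + 4Q.
Free-market equilibrium: 166 - Q = 102 + 4Q gives Q* = 12.8, P* = 153.2.
At the ceiling price 106, quantity supplied is (106 - 102)/4 = 1; supply is the short side, so Q = 1 trades at P = 106.
The lost-trades triangle has base Q* - 1 = 11.8 and height equal to the gap between the curves at Q = 1, which is 165 - 106 = 59. DWL = (1/2)(11.8)(59) = 348.1.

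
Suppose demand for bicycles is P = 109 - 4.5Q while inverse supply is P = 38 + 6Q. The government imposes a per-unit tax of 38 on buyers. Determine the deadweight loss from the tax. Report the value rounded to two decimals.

Pre-tax equilibrium: 109 - 4.5Q = 38 + 6Q gives Q* = 6.7619, P* = 78.5714.
A tax on buyers shifts demand down by 38: (109 - 38) - 4.5Q = 38 + 6Q, so Q_t = 3.1429. Buyers pay P_b = 94.8571; sellers receive P_s = P_b - 38 = 56.8571.
Deadweight loss is the triangle between the curves from Q_t to Q*: (1/2)(6.7619 - 3.1429)(38) = 68.7619.

68.76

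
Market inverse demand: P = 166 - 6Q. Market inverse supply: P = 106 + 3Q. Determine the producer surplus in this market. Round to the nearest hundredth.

66.67

Set 166 - 6Q = 106 + 3Q, which gives 60 = 9Q, so Q* = 6.6667 and P* = 166 - 6(6.6667) = 126.
PS is the area between P* and the supply curve from 0 to Q*: (1/2)(6.6667)(20) = 66.6667.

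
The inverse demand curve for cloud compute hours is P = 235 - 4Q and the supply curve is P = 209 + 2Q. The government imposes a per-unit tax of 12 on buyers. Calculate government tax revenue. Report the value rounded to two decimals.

Pre-tax equilibrium: 235 - 4Q = 209 + 2Q gives Q* = 4.3333, P* = 217.6667.
A tax on buyers shifts demand down by 12: (235 - 12) - 4Q = 209 + 2Q, so Q_t = 2.3333. Buyers pay P_b = 225.6667; sellers receive P_s = P_b - 12 = 213.6667.
Tax revenue = t x Q_t = 12 x 2.3333 = 28.

28.00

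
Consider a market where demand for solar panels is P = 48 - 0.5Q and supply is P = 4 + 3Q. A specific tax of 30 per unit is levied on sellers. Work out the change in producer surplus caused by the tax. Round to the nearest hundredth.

-213.06

Pre-tax equilibrium: 48 - 0.5Q = 4 + 3Q gives Q* = 12.5714, P* = 41.7143.
A tax on sellers shifts supply up by 30: 48 - 0.5Q = 4 + 3Q + 30, so Q_t = 4. Buyers pay P_b = 46; sellers receive P_s = P_b - 30 = 16.
PS falls from (1/2)(12.5714)(37.7143) = 237.0612 to (1/2)(4)(12) = 24, a change of -213.0612.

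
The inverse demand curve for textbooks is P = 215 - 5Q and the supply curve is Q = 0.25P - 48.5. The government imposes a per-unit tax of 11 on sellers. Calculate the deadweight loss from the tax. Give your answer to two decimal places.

6.72

Rewriting supply in inverse form: P = 194 + 4Q.
Without the tax, 215 - 5Q = 194 + 4Q so Q* = 2.3333 and P* = 203.3333.
With the tax, sellers need 11 more per unit: 215 - 5Q = 194 + 4Q + 11, so Q_t = 1.1111. Buyers pay P_b = 209.4444; sellers receive P_s = P_b - 11 = 198.4444.
Deadweight loss is the triangle between the curves from Q_t to Q*: (1/2)(2.3333 - 1.1111)(11) = 6.7222.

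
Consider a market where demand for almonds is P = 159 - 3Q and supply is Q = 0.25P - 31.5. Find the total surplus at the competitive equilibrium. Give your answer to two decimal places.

Rewriting supply in inverse form: P = 126 + 4Q.
Setting demand equal to supply, 33 = 7Q, so Q* = 4.7143 and P* = 144.8571.
CS = (1/2)(4.7143)(14.1429) = 33.3367 and PS = (1/2)(4.7143)(18.8571) = 44.449, so total surplus = 77.7857.

77.79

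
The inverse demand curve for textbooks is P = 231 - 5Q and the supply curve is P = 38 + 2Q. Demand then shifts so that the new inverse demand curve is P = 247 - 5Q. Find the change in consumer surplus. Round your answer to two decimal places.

Initial equilibrium: Q_0 = 27.5714, P_0 = 93.1429; CS_0 = (1/2)(27.5714)(137.8571) = 1900.4592, PS_0 = (1/2)(27.5714)(55.1429) = 760.1837.
New equilibrium: 247 - 5Q = 38 + 2Q gives Q_1 = 29.8571, P_1 = 97.7143; CS_1 = 2228.6224, PS_1 = 891.449.
Change in consumer surplus = 2228.6224 - 1900.4592 = 328.1633.

328.16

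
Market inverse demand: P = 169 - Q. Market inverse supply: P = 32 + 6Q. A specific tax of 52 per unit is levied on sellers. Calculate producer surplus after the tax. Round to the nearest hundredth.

442.35

Pre-tax equilibrium: 169 - Q = 32 + 6Q gives Q* = 19.5714, P* = 149.4286.
With the tax, sellers need 52 more per unit: 169 - Q = 32 + 6Q + 52, so Q_t = 12.1429. Buyers pay P_b = 156.8571; sellers receive P_s = P_b - 52 = 104.8571.
PS = (1/2)(Q_t)(P_s - 32) = (1/2)(12.1429)(72.8571) = 442.3469.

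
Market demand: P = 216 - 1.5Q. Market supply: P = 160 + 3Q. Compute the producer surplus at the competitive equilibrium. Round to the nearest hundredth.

Setting demand equal to supply, 56 = 4.5Q, so Q* = 12.4444 and P* = 197.3333.
The supply curve's price intercept is 160, so PS = (1/2)(Q*)(P* - 160) = (1/2)(12.4444)(37.3333) = 232.2963.

232.30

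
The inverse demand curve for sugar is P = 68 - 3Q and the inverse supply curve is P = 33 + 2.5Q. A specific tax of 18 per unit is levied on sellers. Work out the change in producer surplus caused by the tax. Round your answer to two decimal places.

-38.68

Pre-tax equilibrium: 68 - 3Q = 33 + 2.5Q gives Q* = 6.3636, P* = 48.9091.
With the tax, sellers need 18 more per unit: 68 - 3Q = 33 + 2.5Q + 18, so Q_t = 3.0909. Buyers pay P_b = 58.7273; sellers receive P_s = P_b - 18 = 40.7273.
Producers lose the trapezoid between P_s and P* out to Q_t plus the triangle from Q_t to Q*: change in PS = 11.9421 - 50.6198 = -38.6777.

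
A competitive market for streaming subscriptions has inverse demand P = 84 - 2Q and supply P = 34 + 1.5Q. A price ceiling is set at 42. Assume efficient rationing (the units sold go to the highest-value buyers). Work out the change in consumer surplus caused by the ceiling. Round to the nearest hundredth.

-8.53

Without the control, 84 - 2Q = 34 + 1.5Q so Q* = 14.2857 and P* = 55.4286.
At the ceiling price 42, quantity supplied is (42 - 34)/1.5 = 5.3333; supply is the short side, so Q = 5.3333 trades at P = 42.
CS goes from (1/2)(14.2857)(28.5714) = 204.0816 to 195.5556 (computed as (84 - 42)(5.3333) - (1/2)(2)(5.3333)^2), a change of -8.5261.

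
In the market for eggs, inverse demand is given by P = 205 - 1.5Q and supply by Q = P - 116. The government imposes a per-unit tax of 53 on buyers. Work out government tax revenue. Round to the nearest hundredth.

763.20

Rewriting supply in inverse form: P = 116 + Q.
Pre-tax equilibrium: 205 - 1.5Q = 116 + Q gives Q* = 35.6, P* = 151.6.
With the tax, buyers' net willingness to pay falls by 53: (205 - 53) - 1.5Q = 116 + Q, so Q_t = 14.4. Buyers pay P_b = 183.4; sellers receive P_s = P_b - 53 = 130.4.
Tax revenue = t x Q_t = 53 x 14.4 = 763.2.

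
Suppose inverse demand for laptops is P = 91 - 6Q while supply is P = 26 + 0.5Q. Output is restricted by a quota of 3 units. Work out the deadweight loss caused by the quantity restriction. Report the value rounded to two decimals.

159.25

Unrestricted equilibrium: Q* = (91 - 26)/(6 + 0.5) = 10.
At Q = 3 the demand price is 91 - 6(3) = 73 and the supply price is 26 + 0.5(3) = 27.5.
DWL = (1/2)(gap between curves at 3) x (Q* - 3) = (1/2)(45.5)(7) = 159.25.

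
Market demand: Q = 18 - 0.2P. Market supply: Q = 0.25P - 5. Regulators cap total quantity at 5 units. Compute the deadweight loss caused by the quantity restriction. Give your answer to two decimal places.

Rewriting demand in inverse form: P = 90 - 5Q.
Rewriting supply in inverse form: P = 20 + 4Q.
Without the quota, 90 - 5Q = 20 + 4Q gives Q* = 7.7778.
At Q = 5 the demand price is 90 - 5(5) = 65 and the supply price is 20 + 4(5) = 40.
Deadweight loss is the triangle between the curves from 5 to 7.7778: (1/2)(65 - 40)(7.7778 - 5) = 34.7222.

34.72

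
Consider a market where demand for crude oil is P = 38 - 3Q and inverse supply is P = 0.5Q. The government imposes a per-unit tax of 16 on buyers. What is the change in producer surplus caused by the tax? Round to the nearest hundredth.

Without the tax, 38 - 3Q = 0.5Q so Q* = 10.8571 and P* = 5.4286.
A tax on buyers shifts demand down by 16: (38 - 16) - 3Q = 0.5Q, so Q_t = 6.2857. Buyers pay P_b = 19.1429; sellers receive P_s = P_b - 16 = 3.1429.
Producers lose the trapezoid between P_s and P* out to Q_t plus the triangle from Q_t to Q*: change in PS = 9.8776 - 29.4694 = -19.5918.

-19.59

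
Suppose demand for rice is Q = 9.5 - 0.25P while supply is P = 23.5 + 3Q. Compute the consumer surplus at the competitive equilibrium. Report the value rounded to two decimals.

8.58

Rewriting demand in inverse form: P = 38 - 4Q.
Setting demand equal to supply, 14.5 = 7Q, so Q* = 2.0714 and P* = 29.7143.
CS is the area between the demand curve and P* from 0 to Q*: (1/2)(2.0714)(8.2857) = 8.5816.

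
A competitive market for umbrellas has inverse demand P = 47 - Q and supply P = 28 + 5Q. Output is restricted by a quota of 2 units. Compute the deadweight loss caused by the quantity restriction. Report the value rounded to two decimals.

Without the quota, 47 - Q = 28 + 5Q gives Q* = 3.1667.
At Q = 2 the demand price is 47 - (2) = 45 and the supply price is 28 + 5(2) = 38.
DWL = (1/2)(gap between curves at 2) x (Q* - 2) = (1/2)(7)(1.1667) = 4.0833.

4.08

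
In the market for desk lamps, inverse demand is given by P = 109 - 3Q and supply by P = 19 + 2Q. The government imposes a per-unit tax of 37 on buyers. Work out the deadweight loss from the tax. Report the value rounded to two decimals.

Without the tax, 109 - 3Q = 19 + 2Q so Q* = 18 and P* = 55.
With the tax, buyers' net willingness to pay falls by 37: (109 - 37) - 3Q = 19 + 2Q, so Q_t = 10.6. Buyers pay P_b = 77.2; sellers receive P_s = P_b - 37 = 40.2.
Deadweight loss is the triangle between the curves from Q_t to Q*: (1/2)(18 - 10.6)(37) = 136.9.

136.90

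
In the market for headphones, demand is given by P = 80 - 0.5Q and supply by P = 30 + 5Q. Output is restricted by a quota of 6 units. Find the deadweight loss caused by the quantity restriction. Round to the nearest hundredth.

26.27

Without the quota, 80 - 0.5Q = 30 + 5Q gives Q* = 9.0909.
At Q = 6 the demand price is 80 - 0.5(6) = 77 and the supply price is 30 + 5(6) = 60.
Deadweight loss is the triangle between the curves from 6 to 9.0909: (1/2)(77 - 60)(9.0909 - 6) = 26.2727.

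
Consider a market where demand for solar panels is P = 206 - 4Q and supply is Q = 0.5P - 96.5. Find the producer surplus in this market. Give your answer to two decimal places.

Rewriting supply in inverse form: P = 193 + 2Q.
Equilibrium: 206 - 4Q = 193 + 2Q, so Q* = 2.1667 and P* = 197.3333.
PS is the area between P* and the supply curve from 0 to Q*: (1/2)(2.1667)(4.3333) = 4.6944.

4.69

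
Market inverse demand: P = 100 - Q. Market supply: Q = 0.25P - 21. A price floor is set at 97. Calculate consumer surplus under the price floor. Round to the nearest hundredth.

4.50

Rewriting supply in inverse form: P = 84 + 4Q.
Free-market equilibrium: 100 - Q = 84 + 4Q gives Q* = 3.2, P* = 96.8.
At the floor price 97, quantity demanded is (100 - 97)/1 = 3; demand is the short side, so Q = 3 trades at P = 97.
CS is the triangle under demand above 97: (1/2)(3)(100 - 97) = 4.5.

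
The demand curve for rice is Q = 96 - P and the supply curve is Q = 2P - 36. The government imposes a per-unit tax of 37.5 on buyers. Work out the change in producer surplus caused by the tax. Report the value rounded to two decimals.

Rewriting demand in inverse form: P = 96 - Q.
Rewriting supply in inverse form: P = 18 + 0.5Q.
Pre-tax equilibrium: 96 - Q = 18 + 0.5Q gives Q* = 52, P* = 44.
A tax on buyers shifts demand down by 37.5: (96 - 37.5) - Q = 18 + 0.5Q, so Q_t = 27. Buyers pay P_b = 69; sellers receive P_s = P_b - 37.5 = 31.5.
Producers lose the trapezoid between P_s and P* out to Q_t plus the triangle from Q_t to Q*: change in PS = 182.25 - 676 = -493.75.

-493.75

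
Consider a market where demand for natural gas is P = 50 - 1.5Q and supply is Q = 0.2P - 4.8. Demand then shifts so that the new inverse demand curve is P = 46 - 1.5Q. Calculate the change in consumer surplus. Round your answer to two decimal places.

Rewriting supply in inverse form: P = 24 + 5Q.
Initial equilibrium: Q_0 = 4, P_0 = 44; CS_0 = (1/2)(4)(6) = 12, PS_0 = (1/2)(4)(20) = 40.
New equilibrium: 46 - 1.5Q = 24 + 5Q gives Q_1 = 3.3846, P_1 = 40.9231; CS_1 = 8.5917, PS_1 = 28.6391.
Change in consumer surplus = 8.5917 - 12 = -3.4083.

-3.41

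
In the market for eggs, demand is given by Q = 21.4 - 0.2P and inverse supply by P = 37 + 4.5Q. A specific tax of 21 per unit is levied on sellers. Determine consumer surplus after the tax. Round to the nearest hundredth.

Rewriting demand in inverse form: P = 107 - 5Q.
Pre-tax equilibrium: 107 - 5Q = 37 + 4.5Q gives Q* = 7.3684, P* = 70.1579.
With the tax, sellers need 21 more per unit: 107 - 5Q = 37 + 4.5Q + 21, so Q_t = 5.1579. Buyers pay P_b = 81.2105; sellers receive P_s = P_b - 21 = 60.2105.
Consumer surplus is the triangle under demand above P_b: (1/2)(5.1579)(107 - 81.2105) = 66.5097.

66.51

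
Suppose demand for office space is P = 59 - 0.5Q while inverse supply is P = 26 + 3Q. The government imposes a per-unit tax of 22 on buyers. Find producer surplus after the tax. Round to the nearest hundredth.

14.82

Without the tax, 59 - 0.5Q = 26 + 3Q so Q* = 9.4286 and P* = 54.2857.
A tax on buyers shifts demand down by 22: (59 - 22) - 0.5Q = 26 + 3Q, so Q_t = 3.1429. Buyers pay P_b = 57.4286; sellers receive P_s = P_b - 22 = 35.4286.
Producer surplus is the triangle above supply below P_s: (1/2)(3.1429)(35.4286 - 26) = 14.8163.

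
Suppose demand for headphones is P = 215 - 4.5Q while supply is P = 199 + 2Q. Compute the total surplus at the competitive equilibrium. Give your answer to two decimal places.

Equilibrium: 215 - 4.5Q = 199 + 2Q, so Q* = 2.4615 and P* = 203.9231.
CS = (1/2)(2.4615)(11.0769) = 13.6331 and PS = (1/2)(2.4615)(4.9231) = 6.0592, so total surplus = 19.6923.

19.69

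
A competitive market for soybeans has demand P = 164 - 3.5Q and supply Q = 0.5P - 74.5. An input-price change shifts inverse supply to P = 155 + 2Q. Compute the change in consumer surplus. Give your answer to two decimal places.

Rewriting supply in inverse form: P = 149 + 2Q.
Initial equilibrium: Q_0 = 2.7273, P_0 = 154.4545; CS_0 = (1/2)(2.7273)(9.5455) = 13.0165, PS_0 = (1/2)(2.7273)(5.4545) = 7.438.
New equilibrium: 164 - 3.5Q = 155 + 2Q gives Q_1 = 1.6364, P_1 = 158.2727; CS_1 = 4.686, PS_1 = 2.6777.
Change in consumer surplus = 4.686 - 13.0165 = -8.3306.

-8.33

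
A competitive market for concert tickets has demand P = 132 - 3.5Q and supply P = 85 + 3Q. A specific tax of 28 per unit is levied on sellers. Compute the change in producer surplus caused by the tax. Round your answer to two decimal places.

-65.61

Pre-tax equilibrium: 132 - 3.5Q = 85 + 3Q gives Q* = 7.2308, P* = 106.6923.
A tax on sellers shifts supply up by 28: 132 - 3.5Q = 85 + 3Q + 28, so Q_t = 2.9231. Buyers pay P_b = 121.7692; sellers receive P_s = P_b - 28 = 93.7692.
PS falls from (1/2)(7.2308)(21.6923) = 78.426 to (1/2)(2.9231)(8.7692) = 12.8166, a change of -65.6095.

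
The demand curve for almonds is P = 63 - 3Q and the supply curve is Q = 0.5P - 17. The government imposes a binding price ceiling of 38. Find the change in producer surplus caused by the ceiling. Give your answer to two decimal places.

-29.64

Rewriting supply in inverse form: P = 34 + 2Q.
Without the control, 63 - 3Q = 34 + 2Q so Q* = 5.8 and P* = 45.6.
At the ceiling price 38, quantity supplied is (38 - 34)/2 = 2; supply is the short side, so Q = 2 trades at P = 38.
PS goes from (1/2)(5.8)(11.6) = 33.64 to 4 (computed as (38 - 34)(2) - (1/2)(2)(2)^2), a change of -29.64.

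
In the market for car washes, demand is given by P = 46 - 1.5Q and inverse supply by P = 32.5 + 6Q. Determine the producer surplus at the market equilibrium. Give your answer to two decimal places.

Set 46 - 1.5Q = 32.5 + 6Q, which gives 13.5 = 7.5Q, so Q* = 1.8 and P* = 46 - 1.5(1.8) = 43.3.
The supply curve's price intercept is 32.5, so PS = (1/2)(Q*)(P* - 32.5) = (1/2)(1.8)(10.8) = 9.72.

9.72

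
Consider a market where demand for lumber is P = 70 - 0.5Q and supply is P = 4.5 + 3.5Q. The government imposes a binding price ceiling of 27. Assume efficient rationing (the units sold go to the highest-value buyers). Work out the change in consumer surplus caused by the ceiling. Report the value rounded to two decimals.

Without the control, 70 - 0.5Q = 4.5 + 3.5Q so Q* = 16.375 and P* = 61.8125.
At P = 27, sellers supply (27 - 4.5)/3.5 = 6.4286 while buyers want more, so the quantity traded is 6.4286 at price 27.
CS goes from (1/2)(16.375)(8.1875) = 67.0352 to 266.0969 (computed as (70 - 27)(6.4286) - (1/2)(0.5)(6.4286)^2), a change of 199.0618.

199.06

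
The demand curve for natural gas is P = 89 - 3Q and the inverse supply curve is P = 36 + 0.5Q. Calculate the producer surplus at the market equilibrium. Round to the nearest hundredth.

57.33

Setting demand equal to supply, 53 = 3.5Q, so Q* = 15.1429 and P* = 43.5714.
The supply curve's price intercept is 36, so PS = (1/2)(Q*)(P* - 36) = (1/2)(15.1429)(7.5714) = 57.3265.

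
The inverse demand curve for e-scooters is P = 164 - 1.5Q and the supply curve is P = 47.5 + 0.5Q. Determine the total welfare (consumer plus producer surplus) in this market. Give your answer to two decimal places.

Equilibrium: 164 - 1.5Q = 47.5 + 0.5Q, so Q* = 58.25 and P* = 76.625.
CS = (1/2)(58.25)(87.375) = 2544.7969 and PS = (1/2)(58.25)(29.125) = 848.2656, so total surplus = 3393.0625.

3393.06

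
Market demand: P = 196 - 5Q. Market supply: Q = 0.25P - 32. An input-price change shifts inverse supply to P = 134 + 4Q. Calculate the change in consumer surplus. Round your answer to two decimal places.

Rewriting supply in inverse form: P = 128 + 4Q.
Initial equilibrium: Q_0 = 7.5556, P_0 = 158.2222; CS_0 = (1/2)(7.5556)(37.7778) = 142.716, PS_0 = (1/2)(7.5556)(30.2222) = 114.1728.
New equilibrium: 196 - 5Q = 134 + 4Q gives Q_1 = 6.8889, P_1 = 161.5556; CS_1 = 118.642, PS_1 = 94.9136.
Change in consumer surplus = 118.642 - 142.716 = -24.0741.

-24.07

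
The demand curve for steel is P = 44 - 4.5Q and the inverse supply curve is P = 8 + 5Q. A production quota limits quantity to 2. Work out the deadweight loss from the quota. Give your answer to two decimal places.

15.21

Unrestricted equilibrium: Q* = (44 - 8)/(4.5 + 5) = 3.7895.
At Q = 2 the demand price is 44 - 4.5(2) = 35 and the supply price is 8 + 5(2) = 18.
DWL = (1/2)(gap between curves at 2) x (Q* - 2) = (1/2)(17)(1.7895) = 15.2105.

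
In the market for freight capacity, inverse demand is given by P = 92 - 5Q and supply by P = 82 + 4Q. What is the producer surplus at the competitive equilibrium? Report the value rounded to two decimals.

Set 92 - 5Q = 82 + 4Q, which gives 10 = 9Q, so Q* = 1.1111 and P* = 92 - 5(1.1111) = 86.4444.
PS is the area between P* and the supply curve from 0 to Q*: (1/2)(1.1111)(4.4444) = 2.4691.

2.47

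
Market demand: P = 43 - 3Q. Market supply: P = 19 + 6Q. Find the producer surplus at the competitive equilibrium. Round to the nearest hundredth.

Setting demand equal to supply, 24 = 9Q, so Q* = 2.6667 and P* = 35.
The supply curve's price intercept is 19, so PS = (1/2)(Q*)(P* - 19) = (1/2)(2.6667)(16) = 21.3333.

21.33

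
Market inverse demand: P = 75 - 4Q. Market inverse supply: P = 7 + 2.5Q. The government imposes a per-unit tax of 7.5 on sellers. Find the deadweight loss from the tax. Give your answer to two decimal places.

Pre-tax equilibrium: 75 - 4Q = 7 + 2.5Q gives Q* = 10.4615, P* = 33.1538.
With the tax, sellers need 7.5 more per unit: 75 - 4Q = 7 + 2.5Q + 7.5, so Q_t = 9.3077. Buyers pay P_b = 37.7692; sellers receive P_s = P_b - 7.5 = 30.2692.
The welfare triangle lost has base Q* - Q_t = 1.1538 and height t = 7.5, so DWL = (1/2)(1.1538)(7.5) = 4.3269.

4.33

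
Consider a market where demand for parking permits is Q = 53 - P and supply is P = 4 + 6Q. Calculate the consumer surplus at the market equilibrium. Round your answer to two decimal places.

24.50

Rewriting demand in inverse form: P = 53 - Q.
Equilibrium: 53 - Q = 4 + 6Q, so Q* = 7 and P* = 46.
The demand choke price is 53, so CS = (1/2)(Q*)(53 - P*) = (1/2)(7)(7) = 24.5.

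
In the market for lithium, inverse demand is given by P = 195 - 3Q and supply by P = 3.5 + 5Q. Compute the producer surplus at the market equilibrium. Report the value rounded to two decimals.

Set 195 - 3Q = 3.5 + 5Q, which gives 191.5 = 8Q, so Q* = 23.9375 and P* = 195 - 3(23.9375) = 123.1875.
Producer surplus is the triangle above supply below P*: (1/2)(23.9375)(123.1875 - 3.5) = (1/2)(23.9375)(119.6875) = 1432.5098.

1432.51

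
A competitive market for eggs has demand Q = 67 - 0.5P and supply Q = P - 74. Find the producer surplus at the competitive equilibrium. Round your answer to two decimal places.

200.00

Rewriting demand in inverse form: P = 134 - 2Q.
Rewriting supply in inverse form: P = 74 + Q.
Setting demand equal to supply, 60 = 3Q, so Q* = 20 and P* = 94.
The supply curve's price intercept is 74, so PS = (1/2)(Q*)(P* - 74) = (1/2)(20)(20) = 200.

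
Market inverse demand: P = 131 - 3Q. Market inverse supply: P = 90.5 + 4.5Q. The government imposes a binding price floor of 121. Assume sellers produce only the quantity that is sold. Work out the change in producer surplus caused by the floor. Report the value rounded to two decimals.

Free-market equilibrium: 131 - 3Q = 90.5 + 4.5Q gives Q* = 5.4, P* = 114.8.
At P = 121, buyers demand (131 - 121)/3 = 3.3333 while sellers would supply more, so the quantity traded is 3.3333 at price 121.
PS goes from (1/2)(5.4)(24.3) = 65.61 to 76.6667 (computed as (121 - 90.5)(3.3333) - (1/2)(4.5)(3.3333)^2), a change of 11.0567.

11.06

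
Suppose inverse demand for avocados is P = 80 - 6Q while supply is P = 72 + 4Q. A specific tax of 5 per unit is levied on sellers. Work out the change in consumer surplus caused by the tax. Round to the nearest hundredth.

-1.65

Pre-tax equilibrium: 80 - 6Q = 72 + 4Q gives Q* = 0.8, P* = 75.2.
With the tax, sellers need 5 more per unit: 80 - 6Q = 72 + 4Q + 5, so Q_t = 0.3. Buyers pay P_b = 78.2; sellers receive P_s = P_b - 5 = 73.2.
Consumers lose the trapezoid between P* and P_b out to Q_t plus the triangle from Q_t to Q*: change in CS = 0.27 - 1.92 = -1.65.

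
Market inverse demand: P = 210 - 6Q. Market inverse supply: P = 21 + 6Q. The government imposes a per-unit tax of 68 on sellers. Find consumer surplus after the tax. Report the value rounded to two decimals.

305.02

Pre-tax equilibrium: 210 - 6Q = 21 + 6Q gives Q* = 15.75, P* = 115.5.
With the tax, sellers need 68 more per unit: 210 - 6Q = 21 + 6Q + 68, so Q_t = 10.0833. Buyers pay P_b = 149.5; sellers receive P_s = P_b - 68 = 81.5.
Consumer surplus is the triangle under demand above P_b: (1/2)(10.0833)(210 - 149.5) = 305.0208.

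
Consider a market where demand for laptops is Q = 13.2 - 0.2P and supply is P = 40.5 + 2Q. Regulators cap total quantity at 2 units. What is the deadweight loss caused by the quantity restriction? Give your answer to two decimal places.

9.45

Rewriting demand in inverse form: P = 66 - 5Q.
Unrestricted equilibrium: Q* = (66 - 40.5)/(5 + 2) = 3.6429.
At Q = 2 the demand price is 66 - 5(2) = 56 and the supply price is 40.5 + 2(2) = 44.5.
DWL = (1/2)(gap between curves at 2) x (Q* - 2) = (1/2)(11.5)(1.6429) = 9.4464.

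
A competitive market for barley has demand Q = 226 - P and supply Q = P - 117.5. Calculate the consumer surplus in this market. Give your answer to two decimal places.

1471.53

Rewriting demand in inverse form: P = 226 - Q.
Rewriting supply in inverse form: P = 117.5 + Q.
Setting demand equal to supply, 108.5 = 2Q, so Q* = 54.25 and P* = 171.75.
CS is the area between the demand curve and P* from 0 to Q*: (1/2)(54.25)(54.25) = 1471.5312.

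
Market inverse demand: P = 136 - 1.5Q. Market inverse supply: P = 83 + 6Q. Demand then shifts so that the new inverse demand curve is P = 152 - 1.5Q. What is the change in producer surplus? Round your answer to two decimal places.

104.11

Initial equilibrium: Q_0 = 7.0667, P_0 = 125.4; CS_0 = (1/2)(7.0667)(10.6) = 37.4533, PS_0 = (1/2)(7.0667)(42.4) = 149.8133.
New equilibrium: 152 - 1.5Q = 83 + 6Q gives Q_1 = 9.2, P_1 = 138.2; CS_1 = 63.48, PS_1 = 253.92.
Change in producer surplus = 253.92 - 149.8133 = 104.1067.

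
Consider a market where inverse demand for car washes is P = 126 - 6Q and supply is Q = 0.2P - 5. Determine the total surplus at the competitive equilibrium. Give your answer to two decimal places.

463.68

Rewriting supply in inverse form: P = 25 + 5Q.
Set 126 - 6Q = 25 + 5Q, which gives 101 = 11Q, so Q* = 9.1818 and P* = 126 - 6(9.1818) = 70.9091.
Total surplus is the full triangle between the curves from 0 to Q*: (1/2)(9.1818)(126 - 25) = 463.6818.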